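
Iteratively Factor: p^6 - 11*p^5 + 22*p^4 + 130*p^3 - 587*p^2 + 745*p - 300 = (p - 5)*(p^5 - 6*p^4 - 8*p^3 + 90*p^2 - 137*p + 60) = (p - 5)*(p + 4)*(p^4 - 10*p^3 + 32*p^2 - 38*p + 15) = (p - 5)*(p - 1)*(p + 4)*(p^3 - 9*p^2 + 23*p - 15) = (p - 5)^2*(p - 1)*(p + 4)*(p^2 - 4*p + 3) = (p - 5)^2*(p - 1)^2*(p + 4)*(p - 3)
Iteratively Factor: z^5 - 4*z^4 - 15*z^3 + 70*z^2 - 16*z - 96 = (z - 3)*(z^4 - z^3 - 18*z^2 + 16*z + 32) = (z - 4)*(z - 3)*(z^3 + 3*z^2 - 6*z - 8) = (z - 4)*(z - 3)*(z + 1)*(z^2 + 2*z - 8) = (z - 4)*(z - 3)*(z - 2)*(z + 1)*(z + 4)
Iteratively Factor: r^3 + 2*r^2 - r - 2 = (r + 1)*(r^2 + r - 2) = (r - 1)*(r + 1)*(r + 2)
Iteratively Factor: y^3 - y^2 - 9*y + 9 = (y - 1)*(y^2 - 9) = (y - 1)*(y + 3)*(y - 3)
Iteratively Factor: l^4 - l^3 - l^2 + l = (l + 1)*(l^3 - 2*l^2 + l) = (l - 1)*(l + 1)*(l^2 - l) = l*(l - 1)*(l + 1)*(l - 1)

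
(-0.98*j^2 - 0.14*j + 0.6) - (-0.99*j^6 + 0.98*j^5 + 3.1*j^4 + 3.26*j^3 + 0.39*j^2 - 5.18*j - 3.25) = 0.99*j^6 - 0.98*j^5 - 3.1*j^4 - 3.26*j^3 - 1.37*j^2 + 5.04*j + 3.85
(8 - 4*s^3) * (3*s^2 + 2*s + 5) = -12*s^5 - 8*s^4 - 20*s^3 + 24*s^2 + 16*s + 40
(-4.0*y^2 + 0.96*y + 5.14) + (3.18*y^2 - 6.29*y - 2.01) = -0.82*y^2 - 5.33*y + 3.13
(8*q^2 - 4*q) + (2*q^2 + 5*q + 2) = 10*q^2 + q + 2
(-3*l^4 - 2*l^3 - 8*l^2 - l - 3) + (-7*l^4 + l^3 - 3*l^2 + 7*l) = -10*l^4 - l^3 - 11*l^2 + 6*l - 3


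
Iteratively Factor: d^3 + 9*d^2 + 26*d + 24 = (d + 4)*(d^2 + 5*d + 6) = (d + 3)*(d + 4)*(d + 2)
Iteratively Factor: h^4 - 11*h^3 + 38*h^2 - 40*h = (h - 4)*(h^3 - 7*h^2 + 10*h) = (h - 5)*(h - 4)*(h^2 - 2*h) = (h - 5)*(h - 4)*(h - 2)*(h)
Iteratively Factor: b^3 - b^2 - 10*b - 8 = (b - 4)*(b^2 + 3*b + 2) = (b - 4)*(b + 1)*(b + 2)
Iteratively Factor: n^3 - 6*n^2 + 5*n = (n - 1)*(n^2 - 5*n) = (n - 5)*(n - 1)*(n)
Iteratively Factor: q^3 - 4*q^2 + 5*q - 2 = (q - 2)*(q^2 - 2*q + 1) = (q - 2)*(q - 1)*(q - 1)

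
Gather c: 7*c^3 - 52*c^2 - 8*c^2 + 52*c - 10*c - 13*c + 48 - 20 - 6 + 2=7*c^3 - 60*c^2 + 29*c + 24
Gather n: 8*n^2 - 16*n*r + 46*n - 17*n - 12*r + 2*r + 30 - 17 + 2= 8*n^2 + n*(29 - 16*r) - 10*r + 15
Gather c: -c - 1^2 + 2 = 1 - c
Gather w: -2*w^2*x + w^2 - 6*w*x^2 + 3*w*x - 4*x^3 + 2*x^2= w^2*(1 - 2*x) + w*(-6*x^2 + 3*x) - 4*x^3 + 2*x^2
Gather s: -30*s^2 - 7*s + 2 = -30*s^2 - 7*s + 2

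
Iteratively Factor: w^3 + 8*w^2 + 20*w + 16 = (w + 2)*(w^2 + 6*w + 8) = (w + 2)*(w + 4)*(w + 2)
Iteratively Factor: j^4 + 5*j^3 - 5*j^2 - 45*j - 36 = (j + 1)*(j^3 + 4*j^2 - 9*j - 36) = (j + 1)*(j + 3)*(j^2 + j - 12) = (j + 1)*(j + 3)*(j + 4)*(j - 3)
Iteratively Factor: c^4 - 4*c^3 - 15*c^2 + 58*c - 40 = (c - 5)*(c^3 + c^2 - 10*c + 8) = (c - 5)*(c - 1)*(c^2 + 2*c - 8) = (c - 5)*(c - 2)*(c - 1)*(c + 4)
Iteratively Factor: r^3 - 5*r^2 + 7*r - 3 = (r - 1)*(r^2 - 4*r + 3) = (r - 1)^2*(r - 3)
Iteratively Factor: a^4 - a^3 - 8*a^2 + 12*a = (a + 3)*(a^3 - 4*a^2 + 4*a) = a*(a + 3)*(a^2 - 4*a + 4) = a*(a - 2)*(a + 3)*(a - 2)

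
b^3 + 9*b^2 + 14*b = b*(b + 2)*(b + 7)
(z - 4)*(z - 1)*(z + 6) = z^3 + z^2 - 26*z + 24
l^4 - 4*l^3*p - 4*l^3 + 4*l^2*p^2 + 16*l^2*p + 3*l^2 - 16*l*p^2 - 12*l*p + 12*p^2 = (l - 3)*(l - 1)*(l - 2*p)^2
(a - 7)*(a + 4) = a^2 - 3*a - 28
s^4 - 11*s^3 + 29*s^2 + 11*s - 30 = (s - 6)*(s - 5)*(s - 1)*(s + 1)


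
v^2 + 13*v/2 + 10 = (v + 5/2)*(v + 4)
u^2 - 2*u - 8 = (u - 4)*(u + 2)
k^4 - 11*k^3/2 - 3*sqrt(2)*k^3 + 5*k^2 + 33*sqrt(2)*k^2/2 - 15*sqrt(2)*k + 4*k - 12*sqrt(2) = (k - 4)*(k - 2)*(k + 1/2)*(k - 3*sqrt(2))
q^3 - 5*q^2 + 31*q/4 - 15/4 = (q - 5/2)*(q - 3/2)*(q - 1)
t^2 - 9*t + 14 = (t - 7)*(t - 2)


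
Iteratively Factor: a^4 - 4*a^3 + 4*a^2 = (a - 2)*(a^3 - 2*a^2) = a*(a - 2)*(a^2 - 2*a) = a^2*(a - 2)*(a - 2)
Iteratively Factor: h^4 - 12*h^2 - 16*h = (h - 4)*(h^3 + 4*h^2 + 4*h) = (h - 4)*(h + 2)*(h^2 + 2*h) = h*(h - 4)*(h + 2)*(h + 2)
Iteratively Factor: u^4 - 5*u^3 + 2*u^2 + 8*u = (u - 4)*(u^3 - u^2 - 2*u) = (u - 4)*(u - 2)*(u^2 + u) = (u - 4)*(u - 2)*(u + 1)*(u)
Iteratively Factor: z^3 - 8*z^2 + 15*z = (z - 5)*(z^2 - 3*z) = (z - 5)*(z - 3)*(z)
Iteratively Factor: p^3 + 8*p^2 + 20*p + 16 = (p + 2)*(p^2 + 6*p + 8) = (p + 2)*(p + 4)*(p + 2)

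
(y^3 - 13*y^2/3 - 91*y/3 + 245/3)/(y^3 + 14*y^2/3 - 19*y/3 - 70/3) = (y - 7)/(y + 2)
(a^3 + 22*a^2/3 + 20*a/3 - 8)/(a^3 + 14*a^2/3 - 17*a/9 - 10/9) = 3*(a^2 + 8*a + 12)/(3*a^2 + 16*a + 5)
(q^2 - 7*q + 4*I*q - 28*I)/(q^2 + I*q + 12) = (q - 7)/(q - 3*I)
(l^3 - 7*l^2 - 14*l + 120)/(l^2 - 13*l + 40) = (l^2 - 2*l - 24)/(l - 8)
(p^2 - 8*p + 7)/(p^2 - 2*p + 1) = (p - 7)/(p - 1)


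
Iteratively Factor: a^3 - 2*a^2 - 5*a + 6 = (a - 3)*(a^2 + a - 2) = (a - 3)*(a - 1)*(a + 2)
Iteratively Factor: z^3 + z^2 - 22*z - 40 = (z + 2)*(z^2 - z - 20) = (z - 5)*(z + 2)*(z + 4)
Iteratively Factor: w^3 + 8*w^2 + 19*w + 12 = (w + 3)*(w^2 + 5*w + 4) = (w + 3)*(w + 4)*(w + 1)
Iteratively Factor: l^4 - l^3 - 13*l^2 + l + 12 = (l + 3)*(l^3 - 4*l^2 - l + 4) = (l - 1)*(l + 3)*(l^2 - 3*l - 4) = (l - 4)*(l - 1)*(l + 3)*(l + 1)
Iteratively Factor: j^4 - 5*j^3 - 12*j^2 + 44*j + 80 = (j + 2)*(j^3 - 7*j^2 + 2*j + 40) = (j - 4)*(j + 2)*(j^2 - 3*j - 10) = (j - 5)*(j - 4)*(j + 2)*(j + 2)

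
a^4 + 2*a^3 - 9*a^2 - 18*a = a*(a - 3)*(a + 2)*(a + 3)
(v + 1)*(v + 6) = v^2 + 7*v + 6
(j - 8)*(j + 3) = j^2 - 5*j - 24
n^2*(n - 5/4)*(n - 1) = n^4 - 9*n^3/4 + 5*n^2/4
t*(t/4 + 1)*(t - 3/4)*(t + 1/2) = t^4/4 + 15*t^3/16 - 11*t^2/32 - 3*t/8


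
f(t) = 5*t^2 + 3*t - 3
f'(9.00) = 93.00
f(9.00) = 429.00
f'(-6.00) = -57.00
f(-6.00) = 159.00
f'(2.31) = 26.10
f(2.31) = 30.61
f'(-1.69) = -13.90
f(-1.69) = 6.21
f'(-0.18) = 1.20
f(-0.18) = -3.38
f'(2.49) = 27.90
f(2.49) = 35.47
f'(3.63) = 39.30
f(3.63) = 73.77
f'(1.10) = 14.00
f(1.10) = 6.35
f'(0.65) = 9.50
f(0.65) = 1.06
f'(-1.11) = -8.10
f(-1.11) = -0.17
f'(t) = 10*t + 3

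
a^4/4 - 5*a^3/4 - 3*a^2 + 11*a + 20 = (a/2 + 1)^2*(a - 5)*(a - 4)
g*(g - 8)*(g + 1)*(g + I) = g^4 - 7*g^3 + I*g^3 - 8*g^2 - 7*I*g^2 - 8*I*g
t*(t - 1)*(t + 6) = t^3 + 5*t^2 - 6*t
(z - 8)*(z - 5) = z^2 - 13*z + 40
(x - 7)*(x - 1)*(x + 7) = x^3 - x^2 - 49*x + 49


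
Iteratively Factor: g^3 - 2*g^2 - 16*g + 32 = (g - 2)*(g^2 - 16) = (g - 2)*(g + 4)*(g - 4)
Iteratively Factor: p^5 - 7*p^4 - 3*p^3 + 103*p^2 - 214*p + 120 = (p - 3)*(p^4 - 4*p^3 - 15*p^2 + 58*p - 40) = (p - 3)*(p - 1)*(p^3 - 3*p^2 - 18*p + 40) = (p - 5)*(p - 3)*(p - 1)*(p^2 + 2*p - 8) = (p - 5)*(p - 3)*(p - 1)*(p + 4)*(p - 2)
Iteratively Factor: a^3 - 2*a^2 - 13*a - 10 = (a + 2)*(a^2 - 4*a - 5) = (a - 5)*(a + 2)*(a + 1)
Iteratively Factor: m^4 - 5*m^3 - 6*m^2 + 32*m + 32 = (m - 4)*(m^3 - m^2 - 10*m - 8) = (m - 4)*(m + 2)*(m^2 - 3*m - 4) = (m - 4)*(m + 1)*(m + 2)*(m - 4)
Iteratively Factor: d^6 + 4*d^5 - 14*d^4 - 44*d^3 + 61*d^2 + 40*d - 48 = (d - 3)*(d^5 + 7*d^4 + 7*d^3 - 23*d^2 - 8*d + 16) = (d - 3)*(d - 1)*(d^4 + 8*d^3 + 15*d^2 - 8*d - 16) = (d - 3)*(d - 1)*(d + 4)*(d^3 + 4*d^2 - d - 4) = (d - 3)*(d - 1)^2*(d + 4)*(d^2 + 5*d + 4) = (d - 3)*(d - 1)^2*(d + 1)*(d + 4)*(d + 4)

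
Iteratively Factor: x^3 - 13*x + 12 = (x - 3)*(x^2 + 3*x - 4) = (x - 3)*(x + 4)*(x - 1)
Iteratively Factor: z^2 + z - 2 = (z + 2)*(z - 1)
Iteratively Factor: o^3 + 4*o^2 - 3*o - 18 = (o + 3)*(o^2 + o - 6) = (o + 3)^2*(o - 2)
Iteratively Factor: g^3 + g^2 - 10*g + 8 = (g - 1)*(g^2 + 2*g - 8) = (g - 1)*(g + 4)*(g - 2)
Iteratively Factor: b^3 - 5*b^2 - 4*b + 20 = (b - 5)*(b^2 - 4) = (b - 5)*(b + 2)*(b - 2)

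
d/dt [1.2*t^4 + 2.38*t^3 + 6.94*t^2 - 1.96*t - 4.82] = 4.8*t^3 + 7.14*t^2 + 13.88*t - 1.96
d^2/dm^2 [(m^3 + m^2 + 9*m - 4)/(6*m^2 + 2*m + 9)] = 2*(262*m^3 - 540*m^2 - 1359*m + 119)/(216*m^6 + 216*m^5 + 1044*m^4 + 656*m^3 + 1566*m^2 + 486*m + 729)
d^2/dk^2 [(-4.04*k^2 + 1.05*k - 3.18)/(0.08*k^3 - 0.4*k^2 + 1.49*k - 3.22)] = (-0.0517119999999999*k^6 + 0.0403199999999995*k^5 + 2.443584*k^4 - 17.671696*k^3 + 29.139744*k^2 - 1.65772799999999*k - 79.629448)/(0.000512*k^9 - 0.00768*k^8 + 0.067008*k^7 - 0.411904*k^6 + 1.866264*k^5 - 6.512664*k^4 + 17.311085*k^3 - 33.888246*k^2 + 46.346748*k - 33.386248)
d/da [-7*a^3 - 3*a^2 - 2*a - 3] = -21*a^2 - 6*a - 2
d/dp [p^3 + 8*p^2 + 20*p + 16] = 3*p^2 + 16*p + 20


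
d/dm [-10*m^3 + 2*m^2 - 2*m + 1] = -30*m^2 + 4*m - 2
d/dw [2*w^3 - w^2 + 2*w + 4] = 6*w^2 - 2*w + 2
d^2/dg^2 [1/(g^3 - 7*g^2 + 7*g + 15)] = 2*((7 - 3*g)*(g^3 - 7*g^2 + 7*g + 15) + (3*g^2 - 14*g + 7)^2)/(g^3 - 7*g^2 + 7*g + 15)^3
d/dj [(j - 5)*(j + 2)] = 2*j - 3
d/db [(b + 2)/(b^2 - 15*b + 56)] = (b^2 - 15*b - (b + 2)*(2*b - 15) + 56)/(b^2 - 15*b + 56)^2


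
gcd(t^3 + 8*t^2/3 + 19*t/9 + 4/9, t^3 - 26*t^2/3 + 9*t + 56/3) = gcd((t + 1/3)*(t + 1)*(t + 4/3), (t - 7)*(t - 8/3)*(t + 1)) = t + 1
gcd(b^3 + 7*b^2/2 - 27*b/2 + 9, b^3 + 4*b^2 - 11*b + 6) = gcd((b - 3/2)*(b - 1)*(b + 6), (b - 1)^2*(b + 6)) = b^2 + 5*b - 6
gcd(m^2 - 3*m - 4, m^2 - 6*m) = 1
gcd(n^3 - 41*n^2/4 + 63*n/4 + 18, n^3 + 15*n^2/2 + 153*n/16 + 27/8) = n + 3/4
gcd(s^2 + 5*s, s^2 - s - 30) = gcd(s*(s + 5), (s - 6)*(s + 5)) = s + 5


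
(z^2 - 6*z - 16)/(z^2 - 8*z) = (z + 2)/z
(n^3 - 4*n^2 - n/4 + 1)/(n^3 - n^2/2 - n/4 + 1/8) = 2*(n - 4)/(2*n - 1)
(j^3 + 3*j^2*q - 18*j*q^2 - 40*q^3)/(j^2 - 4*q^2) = (-j^2 - j*q + 20*q^2)/(-j + 2*q)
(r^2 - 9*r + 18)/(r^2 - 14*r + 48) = (r - 3)/(r - 8)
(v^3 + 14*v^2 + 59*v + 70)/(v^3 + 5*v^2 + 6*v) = (v^2 + 12*v + 35)/(v*(v + 3))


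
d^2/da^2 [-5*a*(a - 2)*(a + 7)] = -30*a - 50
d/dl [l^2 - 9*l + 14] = 2*l - 9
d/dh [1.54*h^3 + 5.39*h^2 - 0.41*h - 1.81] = 4.62*h^2 + 10.78*h - 0.41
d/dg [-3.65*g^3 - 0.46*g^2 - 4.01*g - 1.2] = -10.95*g^2 - 0.92*g - 4.01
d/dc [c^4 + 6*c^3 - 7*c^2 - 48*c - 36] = 4*c^3 + 18*c^2 - 14*c - 48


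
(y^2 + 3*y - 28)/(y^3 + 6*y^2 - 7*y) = (y - 4)/(y*(y - 1))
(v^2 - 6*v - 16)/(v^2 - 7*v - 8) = (v + 2)/(v + 1)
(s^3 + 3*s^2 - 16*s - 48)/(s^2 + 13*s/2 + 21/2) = 2*(s^2 - 16)/(2*s + 7)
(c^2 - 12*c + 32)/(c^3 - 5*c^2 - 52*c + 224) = 1/(c + 7)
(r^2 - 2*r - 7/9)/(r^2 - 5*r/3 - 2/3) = (r - 7/3)/(r - 2)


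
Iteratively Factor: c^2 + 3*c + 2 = (c + 2)*(c + 1)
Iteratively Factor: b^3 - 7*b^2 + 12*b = (b - 3)*(b^2 - 4*b) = (b - 4)*(b - 3)*(b)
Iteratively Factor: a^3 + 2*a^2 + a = (a + 1)*(a^2 + a) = (a + 1)^2*(a)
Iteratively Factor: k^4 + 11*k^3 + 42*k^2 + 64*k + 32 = (k + 1)*(k^3 + 10*k^2 + 32*k + 32) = (k + 1)*(k + 4)*(k^2 + 6*k + 8) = (k + 1)*(k + 4)^2*(k + 2)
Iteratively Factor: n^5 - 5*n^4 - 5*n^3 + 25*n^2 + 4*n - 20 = (n + 2)*(n^4 - 7*n^3 + 9*n^2 + 7*n - 10) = (n - 5)*(n + 2)*(n^3 - 2*n^2 - n + 2) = (n - 5)*(n - 2)*(n + 2)*(n^2 - 1) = (n - 5)*(n - 2)*(n - 1)*(n + 2)*(n + 1)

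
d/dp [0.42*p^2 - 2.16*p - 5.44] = 0.84*p - 2.16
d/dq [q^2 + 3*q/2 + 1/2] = 2*q + 3/2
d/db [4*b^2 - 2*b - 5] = 8*b - 2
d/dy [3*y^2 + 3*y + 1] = 6*y + 3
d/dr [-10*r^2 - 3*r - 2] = -20*r - 3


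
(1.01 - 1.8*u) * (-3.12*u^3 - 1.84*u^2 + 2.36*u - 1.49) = 5.616*u^4 + 0.1608*u^3 - 6.1064*u^2 + 5.0656*u - 1.5049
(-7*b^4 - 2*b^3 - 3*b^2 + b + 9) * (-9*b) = 63*b^5 + 18*b^4 + 27*b^3 - 9*b^2 - 81*b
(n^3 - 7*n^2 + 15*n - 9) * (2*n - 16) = 2*n^4 - 30*n^3 + 142*n^2 - 258*n + 144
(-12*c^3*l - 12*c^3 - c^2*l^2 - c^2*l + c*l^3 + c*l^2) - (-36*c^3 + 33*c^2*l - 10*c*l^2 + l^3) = -12*c^3*l + 24*c^3 - c^2*l^2 - 34*c^2*l + c*l^3 + 11*c*l^2 - l^3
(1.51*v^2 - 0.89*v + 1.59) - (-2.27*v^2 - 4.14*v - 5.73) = 3.78*v^2 + 3.25*v + 7.32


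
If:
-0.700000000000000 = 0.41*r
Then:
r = -1.71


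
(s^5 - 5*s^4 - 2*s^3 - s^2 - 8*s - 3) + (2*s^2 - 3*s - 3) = s^5 - 5*s^4 - 2*s^3 + s^2 - 11*s - 6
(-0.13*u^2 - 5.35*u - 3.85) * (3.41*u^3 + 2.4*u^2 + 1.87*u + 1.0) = -0.4433*u^5 - 18.5555*u^4 - 26.2116*u^3 - 19.3745*u^2 - 12.5495*u - 3.85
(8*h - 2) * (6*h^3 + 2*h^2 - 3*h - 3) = 48*h^4 + 4*h^3 - 28*h^2 - 18*h + 6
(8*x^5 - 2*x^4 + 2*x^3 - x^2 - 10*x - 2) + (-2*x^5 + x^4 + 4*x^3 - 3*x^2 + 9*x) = 6*x^5 - x^4 + 6*x^3 - 4*x^2 - x - 2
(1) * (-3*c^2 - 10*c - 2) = -3*c^2 - 10*c - 2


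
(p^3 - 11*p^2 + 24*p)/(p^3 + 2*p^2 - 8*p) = (p^2 - 11*p + 24)/(p^2 + 2*p - 8)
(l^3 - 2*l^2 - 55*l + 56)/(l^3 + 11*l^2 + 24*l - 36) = (l^2 - l - 56)/(l^2 + 12*l + 36)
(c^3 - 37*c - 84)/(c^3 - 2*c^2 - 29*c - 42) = (c + 4)/(c + 2)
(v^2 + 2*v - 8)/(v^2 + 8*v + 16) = (v - 2)/(v + 4)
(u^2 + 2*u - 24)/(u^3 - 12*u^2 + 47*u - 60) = (u + 6)/(u^2 - 8*u + 15)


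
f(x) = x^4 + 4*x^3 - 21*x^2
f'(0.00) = 0.00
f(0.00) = 0.00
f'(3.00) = 90.00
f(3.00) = 0.00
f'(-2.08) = 103.28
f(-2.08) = -108.13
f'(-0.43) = 19.96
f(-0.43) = -4.17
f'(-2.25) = 109.69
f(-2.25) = -126.25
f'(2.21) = 8.96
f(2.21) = -35.54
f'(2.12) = 3.01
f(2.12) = -36.07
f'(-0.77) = 37.63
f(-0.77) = -13.93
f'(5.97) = 1028.06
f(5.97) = 1372.92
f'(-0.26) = 11.66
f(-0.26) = -1.49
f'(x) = 4*x^3 + 12*x^2 - 42*x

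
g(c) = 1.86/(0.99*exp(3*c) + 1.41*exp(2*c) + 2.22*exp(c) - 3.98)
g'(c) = 1.86*(-2.97*exp(3*c) - 2.82*exp(2*c) - 2.22*exp(c))/(0.99*exp(3*c) + 1.41*exp(2*c) + 2.22*exp(c) - 3.98)^2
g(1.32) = 0.02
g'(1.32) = -0.07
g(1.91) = 0.00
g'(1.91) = -0.01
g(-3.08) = -0.48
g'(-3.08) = -0.01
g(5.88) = 0.00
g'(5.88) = -0.00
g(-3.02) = -0.48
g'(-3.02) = -0.01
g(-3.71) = -0.47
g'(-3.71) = -0.01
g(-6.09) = -0.47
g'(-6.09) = -0.00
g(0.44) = 0.28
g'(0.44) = -0.92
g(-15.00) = -0.47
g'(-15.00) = 0.00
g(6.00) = 0.00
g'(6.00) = 0.00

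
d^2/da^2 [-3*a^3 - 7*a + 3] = -18*a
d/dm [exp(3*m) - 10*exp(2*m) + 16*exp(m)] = (3*exp(2*m) - 20*exp(m) + 16)*exp(m)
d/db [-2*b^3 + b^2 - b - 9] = -6*b^2 + 2*b - 1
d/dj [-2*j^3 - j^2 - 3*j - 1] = -6*j^2 - 2*j - 3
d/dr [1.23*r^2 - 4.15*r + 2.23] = 2.46*r - 4.15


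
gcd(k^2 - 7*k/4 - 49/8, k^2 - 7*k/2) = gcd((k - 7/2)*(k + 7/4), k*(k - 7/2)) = k - 7/2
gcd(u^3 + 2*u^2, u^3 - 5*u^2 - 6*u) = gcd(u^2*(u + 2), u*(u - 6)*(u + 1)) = u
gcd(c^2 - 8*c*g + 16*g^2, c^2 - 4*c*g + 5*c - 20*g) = c - 4*g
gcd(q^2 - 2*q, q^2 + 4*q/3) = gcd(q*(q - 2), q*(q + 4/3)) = q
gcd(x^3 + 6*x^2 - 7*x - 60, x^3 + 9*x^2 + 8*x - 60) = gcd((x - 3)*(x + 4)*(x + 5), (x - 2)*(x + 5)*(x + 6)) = x + 5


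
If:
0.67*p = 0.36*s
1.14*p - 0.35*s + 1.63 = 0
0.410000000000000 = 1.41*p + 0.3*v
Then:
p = -3.34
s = -6.21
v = 17.05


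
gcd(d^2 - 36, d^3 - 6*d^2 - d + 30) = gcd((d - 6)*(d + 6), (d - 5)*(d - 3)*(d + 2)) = 1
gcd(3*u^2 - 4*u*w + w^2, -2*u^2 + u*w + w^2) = u - w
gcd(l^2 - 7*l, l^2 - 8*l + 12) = 1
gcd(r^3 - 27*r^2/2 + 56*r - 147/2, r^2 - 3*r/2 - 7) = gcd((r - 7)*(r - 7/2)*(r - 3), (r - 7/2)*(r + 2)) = r - 7/2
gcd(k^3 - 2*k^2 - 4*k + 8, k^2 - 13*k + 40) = 1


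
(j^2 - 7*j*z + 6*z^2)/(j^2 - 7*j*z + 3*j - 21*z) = (j^2 - 7*j*z + 6*z^2)/(j^2 - 7*j*z + 3*j - 21*z)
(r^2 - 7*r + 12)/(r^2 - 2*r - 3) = (r - 4)/(r + 1)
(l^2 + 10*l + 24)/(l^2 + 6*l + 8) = (l + 6)/(l + 2)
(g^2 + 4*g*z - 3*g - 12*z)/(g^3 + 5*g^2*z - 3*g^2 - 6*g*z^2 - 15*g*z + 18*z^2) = (-g - 4*z)/(-g^2 - 5*g*z + 6*z^2)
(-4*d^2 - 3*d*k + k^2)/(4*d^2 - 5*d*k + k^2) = (-d - k)/(d - k)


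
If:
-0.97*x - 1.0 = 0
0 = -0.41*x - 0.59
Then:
No Solution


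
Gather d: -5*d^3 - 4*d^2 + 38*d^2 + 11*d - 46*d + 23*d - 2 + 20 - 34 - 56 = -5*d^3 + 34*d^2 - 12*d - 72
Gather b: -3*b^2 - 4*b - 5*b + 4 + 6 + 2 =-3*b^2 - 9*b + 12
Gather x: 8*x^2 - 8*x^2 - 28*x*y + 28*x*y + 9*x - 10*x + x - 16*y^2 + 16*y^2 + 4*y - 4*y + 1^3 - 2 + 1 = 0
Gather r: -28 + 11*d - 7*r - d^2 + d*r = -d^2 + 11*d + r*(d - 7) - 28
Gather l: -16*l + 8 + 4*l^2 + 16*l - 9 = 4*l^2 - 1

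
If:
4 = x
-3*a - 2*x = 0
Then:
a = -8/3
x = 4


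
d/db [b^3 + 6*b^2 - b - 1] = 3*b^2 + 12*b - 1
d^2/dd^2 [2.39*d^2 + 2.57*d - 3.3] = 4.78000000000000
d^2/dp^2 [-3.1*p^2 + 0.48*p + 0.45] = -6.20000000000000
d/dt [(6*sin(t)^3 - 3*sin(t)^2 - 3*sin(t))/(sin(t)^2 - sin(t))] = 6*cos(t)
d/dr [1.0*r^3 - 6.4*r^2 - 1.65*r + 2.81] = 3.0*r^2 - 12.8*r - 1.65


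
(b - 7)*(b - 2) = b^2 - 9*b + 14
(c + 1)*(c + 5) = c^2 + 6*c + 5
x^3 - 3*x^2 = x^2*(x - 3)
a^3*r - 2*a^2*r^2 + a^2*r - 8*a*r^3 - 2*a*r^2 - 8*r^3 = (a - 4*r)*(a + 2*r)*(a*r + r)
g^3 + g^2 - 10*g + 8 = (g - 2)*(g - 1)*(g + 4)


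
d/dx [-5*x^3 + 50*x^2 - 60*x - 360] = -15*x^2 + 100*x - 60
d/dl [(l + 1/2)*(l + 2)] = 2*l + 5/2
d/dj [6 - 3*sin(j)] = -3*cos(j)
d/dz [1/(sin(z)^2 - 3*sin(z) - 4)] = (3 - 2*sin(z))*cos(z)/((sin(z) - 4)^2*(sin(z) + 1)^2)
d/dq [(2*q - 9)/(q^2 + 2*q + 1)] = 2*(10 - q)/(q^3 + 3*q^2 + 3*q + 1)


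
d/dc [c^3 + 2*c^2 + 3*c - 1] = 3*c^2 + 4*c + 3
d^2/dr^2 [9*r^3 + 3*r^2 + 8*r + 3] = 54*r + 6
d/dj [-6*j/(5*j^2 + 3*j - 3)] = 6*(5*j^2 + 3)/(25*j^4 + 30*j^3 - 21*j^2 - 18*j + 9)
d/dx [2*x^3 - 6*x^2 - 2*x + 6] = 6*x^2 - 12*x - 2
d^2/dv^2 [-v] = 0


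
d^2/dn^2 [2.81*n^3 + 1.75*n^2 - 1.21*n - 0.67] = 16.86*n + 3.5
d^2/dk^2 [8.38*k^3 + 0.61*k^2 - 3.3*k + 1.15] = 50.28*k + 1.22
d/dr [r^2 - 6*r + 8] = 2*r - 6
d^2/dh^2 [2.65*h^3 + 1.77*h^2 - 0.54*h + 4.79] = 15.9*h + 3.54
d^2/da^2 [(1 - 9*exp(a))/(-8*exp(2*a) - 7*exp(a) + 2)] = (576*exp(4*a) - 760*exp(3*a) + 696*exp(2*a) + 13*exp(a) + 22)*exp(a)/(512*exp(6*a) + 1344*exp(5*a) + 792*exp(4*a) - 329*exp(3*a) - 198*exp(2*a) + 84*exp(a) - 8)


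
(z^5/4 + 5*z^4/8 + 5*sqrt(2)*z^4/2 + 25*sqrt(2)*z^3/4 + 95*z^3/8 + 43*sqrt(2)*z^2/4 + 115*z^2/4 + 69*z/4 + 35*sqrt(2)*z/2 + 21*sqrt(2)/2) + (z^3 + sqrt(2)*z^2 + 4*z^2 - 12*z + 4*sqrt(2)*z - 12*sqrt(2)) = z^5/4 + 5*z^4/8 + 5*sqrt(2)*z^4/2 + 25*sqrt(2)*z^3/4 + 103*z^3/8 + 47*sqrt(2)*z^2/4 + 131*z^2/4 + 21*z/4 + 43*sqrt(2)*z/2 - 3*sqrt(2)/2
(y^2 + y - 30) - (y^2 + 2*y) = -y - 30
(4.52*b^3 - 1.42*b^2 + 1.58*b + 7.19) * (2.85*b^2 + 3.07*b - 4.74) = 12.882*b^5 + 9.8294*b^4 - 21.2812*b^3 + 32.0729*b^2 + 14.5841*b - 34.0806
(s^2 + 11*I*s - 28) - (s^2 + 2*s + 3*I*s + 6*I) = -2*s + 8*I*s - 28 - 6*I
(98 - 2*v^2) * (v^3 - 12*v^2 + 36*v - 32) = -2*v^5 + 24*v^4 + 26*v^3 - 1112*v^2 + 3528*v - 3136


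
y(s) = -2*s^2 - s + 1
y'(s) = -4*s - 1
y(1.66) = -6.17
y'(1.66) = -7.64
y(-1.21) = -0.72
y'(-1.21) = 3.84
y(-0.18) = 1.12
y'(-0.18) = -0.28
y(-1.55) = -2.26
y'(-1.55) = 5.20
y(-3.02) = -14.22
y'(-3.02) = 11.08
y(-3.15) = -15.70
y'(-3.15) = 11.60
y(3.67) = -29.61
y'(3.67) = -15.68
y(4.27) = -39.74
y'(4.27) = -18.08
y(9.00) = -170.00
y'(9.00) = -37.00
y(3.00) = -20.00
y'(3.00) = -13.00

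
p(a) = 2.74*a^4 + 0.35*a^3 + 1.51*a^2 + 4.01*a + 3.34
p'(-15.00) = -36795.04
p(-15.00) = 137814.19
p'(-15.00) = -36795.04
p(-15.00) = 137814.19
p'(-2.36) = -141.33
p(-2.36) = 82.68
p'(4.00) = 734.33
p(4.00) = 767.38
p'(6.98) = 3803.40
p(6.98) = 6727.80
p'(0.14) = 4.48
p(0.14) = 3.93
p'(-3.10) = -321.77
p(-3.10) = 248.04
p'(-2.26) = -123.97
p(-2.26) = 69.43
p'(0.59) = 8.41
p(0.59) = 6.64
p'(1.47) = 45.53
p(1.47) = 26.40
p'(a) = 10.96*a^3 + 1.05*a^2 + 3.02*a + 4.01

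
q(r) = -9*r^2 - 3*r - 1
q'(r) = -18*r - 3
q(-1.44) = -15.34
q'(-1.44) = 22.92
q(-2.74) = -60.35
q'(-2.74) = 46.32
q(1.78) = -34.86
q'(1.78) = -35.04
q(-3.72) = -114.39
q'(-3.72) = 63.96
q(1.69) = -31.77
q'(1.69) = -33.42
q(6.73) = -428.83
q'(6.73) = -124.14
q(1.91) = -39.56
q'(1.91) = -37.38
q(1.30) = -20.11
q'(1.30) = -26.40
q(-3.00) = -73.00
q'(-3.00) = 51.00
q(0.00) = -1.00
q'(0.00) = -3.00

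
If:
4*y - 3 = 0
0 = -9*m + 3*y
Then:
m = 1/4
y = 3/4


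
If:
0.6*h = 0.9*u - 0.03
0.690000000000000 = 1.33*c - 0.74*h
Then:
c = 0.834586466165414*u + 0.490977443609023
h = 1.5*u - 0.05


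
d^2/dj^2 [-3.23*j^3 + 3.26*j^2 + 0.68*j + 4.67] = 6.52 - 19.38*j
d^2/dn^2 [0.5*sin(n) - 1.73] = -0.5*sin(n)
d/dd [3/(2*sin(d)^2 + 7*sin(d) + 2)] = -3*(4*sin(d) + 7)*cos(d)/(7*sin(d) - cos(2*d) + 3)^2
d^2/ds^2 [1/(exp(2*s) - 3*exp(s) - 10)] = ((3 - 4*exp(s))*(-exp(2*s) + 3*exp(s) + 10) - 2*(2*exp(s) - 3)^2*exp(s))*exp(s)/(-exp(2*s) + 3*exp(s) + 10)^3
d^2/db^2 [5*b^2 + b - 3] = 10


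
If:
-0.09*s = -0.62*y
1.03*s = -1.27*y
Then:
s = 0.00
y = 0.00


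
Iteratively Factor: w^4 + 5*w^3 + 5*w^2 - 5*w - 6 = (w + 1)*(w^3 + 4*w^2 + w - 6) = (w + 1)*(w + 2)*(w^2 + 2*w - 3) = (w + 1)*(w + 2)*(w + 3)*(w - 1)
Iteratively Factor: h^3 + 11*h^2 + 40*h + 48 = (h + 4)*(h^2 + 7*h + 12) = (h + 3)*(h + 4)*(h + 4)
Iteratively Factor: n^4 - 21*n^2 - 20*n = (n - 5)*(n^3 + 5*n^2 + 4*n) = (n - 5)*(n + 4)*(n^2 + n) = (n - 5)*(n + 1)*(n + 4)*(n)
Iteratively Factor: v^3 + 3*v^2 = (v + 3)*(v^2) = v*(v + 3)*(v)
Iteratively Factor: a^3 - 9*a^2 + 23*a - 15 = (a - 3)*(a^2 - 6*a + 5) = (a - 5)*(a - 3)*(a - 1)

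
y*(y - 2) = y^2 - 2*y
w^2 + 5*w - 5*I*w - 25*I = (w + 5)*(w - 5*I)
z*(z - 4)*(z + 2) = z^3 - 2*z^2 - 8*z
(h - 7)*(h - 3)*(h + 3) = h^3 - 7*h^2 - 9*h + 63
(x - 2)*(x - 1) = x^2 - 3*x + 2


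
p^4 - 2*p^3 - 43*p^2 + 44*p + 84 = (p - 7)*(p - 2)*(p + 1)*(p + 6)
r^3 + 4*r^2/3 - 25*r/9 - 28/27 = (r - 4/3)*(r + 1/3)*(r + 7/3)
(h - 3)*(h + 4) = h^2 + h - 12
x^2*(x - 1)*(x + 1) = x^4 - x^2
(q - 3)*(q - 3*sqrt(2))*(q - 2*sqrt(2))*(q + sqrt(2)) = q^4 - 4*sqrt(2)*q^3 - 3*q^3 + 2*q^2 + 12*sqrt(2)*q^2 - 6*q + 12*sqrt(2)*q - 36*sqrt(2)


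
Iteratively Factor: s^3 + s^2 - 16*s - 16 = (s + 4)*(s^2 - 3*s - 4) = (s - 4)*(s + 4)*(s + 1)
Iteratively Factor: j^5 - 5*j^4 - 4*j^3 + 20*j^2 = (j - 2)*(j^4 - 3*j^3 - 10*j^2) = (j - 5)*(j - 2)*(j^3 + 2*j^2) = j*(j - 5)*(j - 2)*(j^2 + 2*j) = j*(j - 5)*(j - 2)*(j + 2)*(j)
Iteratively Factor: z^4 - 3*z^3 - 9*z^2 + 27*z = (z + 3)*(z^3 - 6*z^2 + 9*z) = (z - 3)*(z + 3)*(z^2 - 3*z) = z*(z - 3)*(z + 3)*(z - 3)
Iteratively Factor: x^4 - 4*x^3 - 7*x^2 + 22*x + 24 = (x + 1)*(x^3 - 5*x^2 - 2*x + 24) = (x + 1)*(x + 2)*(x^2 - 7*x + 12) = (x - 3)*(x + 1)*(x + 2)*(x - 4)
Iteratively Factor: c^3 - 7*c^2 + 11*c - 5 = (c - 5)*(c^2 - 2*c + 1) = (c - 5)*(c - 1)*(c - 1)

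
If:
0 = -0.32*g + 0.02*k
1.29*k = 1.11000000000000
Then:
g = 0.05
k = 0.86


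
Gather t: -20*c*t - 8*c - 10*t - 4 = -8*c + t*(-20*c - 10) - 4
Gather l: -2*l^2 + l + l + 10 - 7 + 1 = -2*l^2 + 2*l + 4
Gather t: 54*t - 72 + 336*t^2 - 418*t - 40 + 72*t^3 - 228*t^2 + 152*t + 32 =72*t^3 + 108*t^2 - 212*t - 80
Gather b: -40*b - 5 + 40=35 - 40*b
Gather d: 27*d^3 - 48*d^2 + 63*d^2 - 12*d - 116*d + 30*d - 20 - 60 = 27*d^3 + 15*d^2 - 98*d - 80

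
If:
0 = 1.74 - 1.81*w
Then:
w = 0.96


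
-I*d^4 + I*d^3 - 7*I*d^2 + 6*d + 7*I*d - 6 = (d - 3*I)*(d + I)*(d + 2*I)*(-I*d + I)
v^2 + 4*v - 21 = (v - 3)*(v + 7)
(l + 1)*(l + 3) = l^2 + 4*l + 3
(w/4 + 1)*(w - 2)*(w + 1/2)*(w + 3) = w^4/4 + 11*w^3/8 + w^2/8 - 25*w/4 - 3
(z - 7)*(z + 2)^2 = z^3 - 3*z^2 - 24*z - 28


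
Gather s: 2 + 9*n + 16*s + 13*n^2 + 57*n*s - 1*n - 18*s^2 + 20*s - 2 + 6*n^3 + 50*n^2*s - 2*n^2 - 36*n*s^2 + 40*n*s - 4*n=6*n^3 + 11*n^2 + 4*n + s^2*(-36*n - 18) + s*(50*n^2 + 97*n + 36)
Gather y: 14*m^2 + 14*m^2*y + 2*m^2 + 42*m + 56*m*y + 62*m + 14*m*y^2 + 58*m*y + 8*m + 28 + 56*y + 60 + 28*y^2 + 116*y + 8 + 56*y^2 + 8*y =16*m^2 + 112*m + y^2*(14*m + 84) + y*(14*m^2 + 114*m + 180) + 96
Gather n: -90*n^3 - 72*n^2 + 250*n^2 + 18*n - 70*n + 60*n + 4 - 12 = -90*n^3 + 178*n^2 + 8*n - 8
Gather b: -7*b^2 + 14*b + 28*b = -7*b^2 + 42*b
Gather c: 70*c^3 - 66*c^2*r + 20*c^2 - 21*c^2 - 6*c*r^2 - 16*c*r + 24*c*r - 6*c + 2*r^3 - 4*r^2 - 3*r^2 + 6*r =70*c^3 + c^2*(-66*r - 1) + c*(-6*r^2 + 8*r - 6) + 2*r^3 - 7*r^2 + 6*r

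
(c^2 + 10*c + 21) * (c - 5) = c^3 + 5*c^2 - 29*c - 105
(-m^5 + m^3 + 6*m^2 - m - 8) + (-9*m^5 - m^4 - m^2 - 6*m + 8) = -10*m^5 - m^4 + m^3 + 5*m^2 - 7*m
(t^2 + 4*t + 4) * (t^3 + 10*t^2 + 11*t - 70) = t^5 + 14*t^4 + 55*t^3 + 14*t^2 - 236*t - 280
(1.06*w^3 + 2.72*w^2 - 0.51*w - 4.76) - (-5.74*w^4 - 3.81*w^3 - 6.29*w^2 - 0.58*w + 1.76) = 5.74*w^4 + 4.87*w^3 + 9.01*w^2 + 0.07*w - 6.52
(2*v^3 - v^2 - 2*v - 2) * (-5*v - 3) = -10*v^4 - v^3 + 13*v^2 + 16*v + 6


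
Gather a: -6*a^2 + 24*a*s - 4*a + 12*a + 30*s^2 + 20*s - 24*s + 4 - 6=-6*a^2 + a*(24*s + 8) + 30*s^2 - 4*s - 2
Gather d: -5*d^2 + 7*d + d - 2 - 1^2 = -5*d^2 + 8*d - 3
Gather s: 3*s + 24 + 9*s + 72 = 12*s + 96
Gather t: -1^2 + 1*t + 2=t + 1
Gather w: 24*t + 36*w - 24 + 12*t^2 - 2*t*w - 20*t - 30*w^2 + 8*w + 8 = 12*t^2 + 4*t - 30*w^2 + w*(44 - 2*t) - 16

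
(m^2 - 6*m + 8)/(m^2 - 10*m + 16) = (m - 4)/(m - 8)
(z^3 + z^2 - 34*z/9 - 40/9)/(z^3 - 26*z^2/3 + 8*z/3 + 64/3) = (z + 5/3)/(z - 8)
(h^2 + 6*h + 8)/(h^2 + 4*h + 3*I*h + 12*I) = (h + 2)/(h + 3*I)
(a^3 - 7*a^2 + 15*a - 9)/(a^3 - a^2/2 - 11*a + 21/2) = 2*(a - 3)/(2*a + 7)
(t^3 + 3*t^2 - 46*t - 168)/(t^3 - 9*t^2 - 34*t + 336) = (t + 4)/(t - 8)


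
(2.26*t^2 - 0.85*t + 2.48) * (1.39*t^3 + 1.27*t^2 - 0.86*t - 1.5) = 3.1414*t^5 + 1.6887*t^4 + 0.4241*t^3 + 0.4906*t^2 - 0.8578*t - 3.72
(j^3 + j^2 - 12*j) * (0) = 0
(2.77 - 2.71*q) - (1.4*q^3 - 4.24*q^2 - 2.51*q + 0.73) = -1.4*q^3 + 4.24*q^2 - 0.2*q + 2.04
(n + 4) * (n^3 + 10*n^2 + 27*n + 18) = n^4 + 14*n^3 + 67*n^2 + 126*n + 72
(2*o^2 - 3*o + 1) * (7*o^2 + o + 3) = 14*o^4 - 19*o^3 + 10*o^2 - 8*o + 3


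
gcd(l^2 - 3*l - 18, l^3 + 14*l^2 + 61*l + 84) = l + 3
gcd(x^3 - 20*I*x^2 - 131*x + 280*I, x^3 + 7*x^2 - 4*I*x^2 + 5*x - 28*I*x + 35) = x - 5*I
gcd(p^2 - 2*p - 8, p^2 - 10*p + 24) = p - 4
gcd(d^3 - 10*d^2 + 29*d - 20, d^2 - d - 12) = d - 4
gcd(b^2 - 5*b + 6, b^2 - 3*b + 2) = b - 2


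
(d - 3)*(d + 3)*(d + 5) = d^3 + 5*d^2 - 9*d - 45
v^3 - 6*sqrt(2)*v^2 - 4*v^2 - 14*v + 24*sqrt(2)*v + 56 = (v - 4)*(v - 7*sqrt(2))*(v + sqrt(2))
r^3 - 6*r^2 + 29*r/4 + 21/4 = (r - 7/2)*(r - 3)*(r + 1/2)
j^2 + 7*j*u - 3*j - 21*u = (j - 3)*(j + 7*u)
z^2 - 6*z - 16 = (z - 8)*(z + 2)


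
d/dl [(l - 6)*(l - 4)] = 2*l - 10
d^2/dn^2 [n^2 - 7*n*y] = 2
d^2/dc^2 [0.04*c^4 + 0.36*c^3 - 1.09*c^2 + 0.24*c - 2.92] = 0.48*c^2 + 2.16*c - 2.18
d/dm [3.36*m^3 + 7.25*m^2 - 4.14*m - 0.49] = 10.08*m^2 + 14.5*m - 4.14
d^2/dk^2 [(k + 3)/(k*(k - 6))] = 2*(k^3 + 9*k^2 - 54*k + 108)/(k^3*(k^3 - 18*k^2 + 108*k - 216))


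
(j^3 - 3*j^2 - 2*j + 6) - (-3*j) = j^3 - 3*j^2 + j + 6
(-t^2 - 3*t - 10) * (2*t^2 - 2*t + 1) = -2*t^4 - 4*t^3 - 15*t^2 + 17*t - 10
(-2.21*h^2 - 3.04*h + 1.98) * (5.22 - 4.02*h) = 8.8842*h^3 + 0.6846*h^2 - 23.8284*h + 10.3356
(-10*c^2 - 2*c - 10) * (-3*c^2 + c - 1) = 30*c^4 - 4*c^3 + 38*c^2 - 8*c + 10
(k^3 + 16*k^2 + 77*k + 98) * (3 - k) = -k^4 - 13*k^3 - 29*k^2 + 133*k + 294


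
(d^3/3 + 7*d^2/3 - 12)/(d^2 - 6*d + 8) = (d^2 + 9*d + 18)/(3*(d - 4))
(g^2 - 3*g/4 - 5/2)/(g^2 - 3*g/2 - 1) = (4*g + 5)/(2*(2*g + 1))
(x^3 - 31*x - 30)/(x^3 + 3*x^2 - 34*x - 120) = (x + 1)/(x + 4)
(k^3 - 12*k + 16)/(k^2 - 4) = (k^2 + 2*k - 8)/(k + 2)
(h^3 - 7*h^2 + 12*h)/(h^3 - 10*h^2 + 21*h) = (h - 4)/(h - 7)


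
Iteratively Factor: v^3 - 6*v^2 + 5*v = (v - 1)*(v^2 - 5*v) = v*(v - 1)*(v - 5)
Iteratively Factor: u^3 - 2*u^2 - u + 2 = (u - 2)*(u^2 - 1) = (u - 2)*(u - 1)*(u + 1)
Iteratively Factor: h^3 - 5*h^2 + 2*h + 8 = (h - 4)*(h^2 - h - 2) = (h - 4)*(h + 1)*(h - 2)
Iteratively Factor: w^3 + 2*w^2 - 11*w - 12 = (w + 1)*(w^2 + w - 12) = (w - 3)*(w + 1)*(w + 4)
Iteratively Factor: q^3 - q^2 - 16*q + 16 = (q - 4)*(q^2 + 3*q - 4) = (q - 4)*(q - 1)*(q + 4)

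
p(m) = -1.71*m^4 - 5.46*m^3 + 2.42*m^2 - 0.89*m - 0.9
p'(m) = -6.84*m^3 - 16.38*m^2 + 4.84*m - 0.89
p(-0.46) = 0.48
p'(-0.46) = -5.92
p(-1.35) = 12.47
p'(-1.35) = -20.45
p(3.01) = -270.92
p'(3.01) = -321.26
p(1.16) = -10.29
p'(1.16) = -27.99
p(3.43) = -432.50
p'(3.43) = -453.02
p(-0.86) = 4.19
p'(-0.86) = -12.82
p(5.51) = -2421.87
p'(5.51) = -1615.74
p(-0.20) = -0.58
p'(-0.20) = -2.46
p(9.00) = -15012.54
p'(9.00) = -6270.47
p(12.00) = -44556.54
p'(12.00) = -14121.05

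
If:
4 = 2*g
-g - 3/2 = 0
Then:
No Solution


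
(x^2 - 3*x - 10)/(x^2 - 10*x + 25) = (x + 2)/(x - 5)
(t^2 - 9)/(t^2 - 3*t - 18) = (t - 3)/(t - 6)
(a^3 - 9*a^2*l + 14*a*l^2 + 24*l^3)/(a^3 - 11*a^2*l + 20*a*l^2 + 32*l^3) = (a - 6*l)/(a - 8*l)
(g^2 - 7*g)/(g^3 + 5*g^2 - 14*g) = (g - 7)/(g^2 + 5*g - 14)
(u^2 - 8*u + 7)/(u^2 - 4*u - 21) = (u - 1)/(u + 3)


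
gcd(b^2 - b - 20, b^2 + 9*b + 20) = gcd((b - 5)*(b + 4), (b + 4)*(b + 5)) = b + 4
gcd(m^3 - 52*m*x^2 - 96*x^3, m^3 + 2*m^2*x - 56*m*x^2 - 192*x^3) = -m^2 + 2*m*x + 48*x^2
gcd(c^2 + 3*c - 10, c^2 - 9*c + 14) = c - 2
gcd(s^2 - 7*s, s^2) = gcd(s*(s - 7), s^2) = s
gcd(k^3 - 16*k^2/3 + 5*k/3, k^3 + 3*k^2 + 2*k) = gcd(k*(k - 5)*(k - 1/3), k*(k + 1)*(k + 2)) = k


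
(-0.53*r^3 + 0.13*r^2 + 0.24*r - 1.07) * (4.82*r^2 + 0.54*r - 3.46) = -2.5546*r^5 + 0.3404*r^4 + 3.0608*r^3 - 5.4776*r^2 - 1.4082*r + 3.7022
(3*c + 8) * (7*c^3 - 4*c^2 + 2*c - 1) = 21*c^4 + 44*c^3 - 26*c^2 + 13*c - 8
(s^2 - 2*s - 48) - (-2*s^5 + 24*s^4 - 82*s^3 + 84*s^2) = 2*s^5 - 24*s^4 + 82*s^3 - 83*s^2 - 2*s - 48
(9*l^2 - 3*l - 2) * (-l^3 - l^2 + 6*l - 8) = -9*l^5 - 6*l^4 + 59*l^3 - 88*l^2 + 12*l + 16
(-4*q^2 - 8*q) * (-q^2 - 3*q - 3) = 4*q^4 + 20*q^3 + 36*q^2 + 24*q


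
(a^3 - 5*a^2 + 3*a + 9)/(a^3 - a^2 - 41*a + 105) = (a^2 - 2*a - 3)/(a^2 + 2*a - 35)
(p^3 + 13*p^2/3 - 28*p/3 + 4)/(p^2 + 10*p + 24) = (3*p^2 - 5*p + 2)/(3*(p + 4))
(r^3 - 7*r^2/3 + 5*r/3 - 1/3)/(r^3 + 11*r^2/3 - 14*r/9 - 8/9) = 3*(3*r^3 - 7*r^2 + 5*r - 1)/(9*r^3 + 33*r^2 - 14*r - 8)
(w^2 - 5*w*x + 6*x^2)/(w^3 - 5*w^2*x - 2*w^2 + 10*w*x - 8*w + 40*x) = (w^2 - 5*w*x + 6*x^2)/(w^3 - 5*w^2*x - 2*w^2 + 10*w*x - 8*w + 40*x)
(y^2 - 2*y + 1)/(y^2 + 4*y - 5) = (y - 1)/(y + 5)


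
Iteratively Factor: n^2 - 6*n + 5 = (n - 5)*(n - 1)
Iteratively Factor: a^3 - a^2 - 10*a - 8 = (a + 2)*(a^2 - 3*a - 4) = (a + 1)*(a + 2)*(a - 4)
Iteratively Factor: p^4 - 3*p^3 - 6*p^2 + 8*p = (p - 1)*(p^3 - 2*p^2 - 8*p) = (p - 4)*(p - 1)*(p^2 + 2*p) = p*(p - 4)*(p - 1)*(p + 2)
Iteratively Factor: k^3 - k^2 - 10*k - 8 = (k + 2)*(k^2 - 3*k - 4) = (k + 1)*(k + 2)*(k - 4)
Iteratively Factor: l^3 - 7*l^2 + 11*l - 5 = (l - 1)*(l^2 - 6*l + 5) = (l - 1)^2*(l - 5)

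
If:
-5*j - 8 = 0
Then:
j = -8/5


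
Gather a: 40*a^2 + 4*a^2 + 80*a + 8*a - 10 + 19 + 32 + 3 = 44*a^2 + 88*a + 44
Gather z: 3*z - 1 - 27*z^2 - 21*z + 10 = -27*z^2 - 18*z + 9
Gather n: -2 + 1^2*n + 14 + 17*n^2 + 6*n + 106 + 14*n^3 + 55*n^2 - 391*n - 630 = 14*n^3 + 72*n^2 - 384*n - 512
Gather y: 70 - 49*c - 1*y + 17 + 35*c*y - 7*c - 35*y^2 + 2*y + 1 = -56*c - 35*y^2 + y*(35*c + 1) + 88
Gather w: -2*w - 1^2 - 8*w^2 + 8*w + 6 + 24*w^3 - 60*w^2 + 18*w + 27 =24*w^3 - 68*w^2 + 24*w + 32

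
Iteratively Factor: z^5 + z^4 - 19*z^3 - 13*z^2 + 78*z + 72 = (z + 2)*(z^4 - z^3 - 17*z^2 + 21*z + 36) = (z - 3)*(z + 2)*(z^3 + 2*z^2 - 11*z - 12) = (z - 3)*(z + 2)*(z + 4)*(z^2 - 2*z - 3) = (z - 3)*(z + 1)*(z + 2)*(z + 4)*(z - 3)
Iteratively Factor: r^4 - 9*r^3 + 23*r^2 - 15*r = (r - 5)*(r^3 - 4*r^2 + 3*r) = (r - 5)*(r - 3)*(r^2 - r) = r*(r - 5)*(r - 3)*(r - 1)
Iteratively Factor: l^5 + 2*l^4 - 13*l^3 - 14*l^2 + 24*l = (l)*(l^4 + 2*l^3 - 13*l^2 - 14*l + 24) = l*(l - 1)*(l^3 + 3*l^2 - 10*l - 24) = l*(l - 3)*(l - 1)*(l^2 + 6*l + 8) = l*(l - 3)*(l - 1)*(l + 2)*(l + 4)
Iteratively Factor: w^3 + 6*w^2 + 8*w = (w + 2)*(w^2 + 4*w) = w*(w + 2)*(w + 4)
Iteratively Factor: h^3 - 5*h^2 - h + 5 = (h - 5)*(h^2 - 1) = (h - 5)*(h - 1)*(h + 1)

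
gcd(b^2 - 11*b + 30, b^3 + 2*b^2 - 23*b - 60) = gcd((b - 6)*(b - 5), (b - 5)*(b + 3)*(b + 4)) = b - 5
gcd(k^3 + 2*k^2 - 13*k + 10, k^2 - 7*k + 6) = k - 1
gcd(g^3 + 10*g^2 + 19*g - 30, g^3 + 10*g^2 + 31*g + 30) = g + 5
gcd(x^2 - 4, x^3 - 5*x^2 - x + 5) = 1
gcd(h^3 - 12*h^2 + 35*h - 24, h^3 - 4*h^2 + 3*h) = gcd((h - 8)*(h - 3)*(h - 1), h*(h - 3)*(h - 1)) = h^2 - 4*h + 3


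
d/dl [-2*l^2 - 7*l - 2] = -4*l - 7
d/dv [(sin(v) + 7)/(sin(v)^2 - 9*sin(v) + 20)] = (-14*sin(v) + cos(v)^2 + 82)*cos(v)/(sin(v)^2 - 9*sin(v) + 20)^2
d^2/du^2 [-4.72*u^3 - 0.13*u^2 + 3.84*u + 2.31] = -28.32*u - 0.26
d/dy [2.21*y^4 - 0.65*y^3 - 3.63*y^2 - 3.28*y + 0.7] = 8.84*y^3 - 1.95*y^2 - 7.26*y - 3.28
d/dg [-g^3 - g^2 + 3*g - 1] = -3*g^2 - 2*g + 3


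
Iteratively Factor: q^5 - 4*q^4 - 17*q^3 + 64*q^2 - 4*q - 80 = (q - 5)*(q^4 + q^3 - 12*q^2 + 4*q + 16) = (q - 5)*(q - 2)*(q^3 + 3*q^2 - 6*q - 8) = (q - 5)*(q - 2)*(q + 1)*(q^2 + 2*q - 8) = (q - 5)*(q - 2)*(q + 1)*(q + 4)*(q - 2)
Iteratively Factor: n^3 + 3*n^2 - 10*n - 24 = (n - 3)*(n^2 + 6*n + 8) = (n - 3)*(n + 4)*(n + 2)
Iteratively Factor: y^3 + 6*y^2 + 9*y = (y)*(y^2 + 6*y + 9) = y*(y + 3)*(y + 3)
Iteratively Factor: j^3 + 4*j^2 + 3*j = (j + 1)*(j^2 + 3*j) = j*(j + 1)*(j + 3)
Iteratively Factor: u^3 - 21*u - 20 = (u + 4)*(u^2 - 4*u - 5) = (u - 5)*(u + 4)*(u + 1)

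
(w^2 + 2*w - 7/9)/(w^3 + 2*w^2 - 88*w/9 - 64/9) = (9*w^2 + 18*w - 7)/(9*w^3 + 18*w^2 - 88*w - 64)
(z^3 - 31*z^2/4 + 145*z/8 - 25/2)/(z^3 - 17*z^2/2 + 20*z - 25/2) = (z^2 - 21*z/4 + 5)/(z^2 - 6*z + 5)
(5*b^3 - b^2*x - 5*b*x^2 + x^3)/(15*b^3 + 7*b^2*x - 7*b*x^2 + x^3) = (-b + x)/(-3*b + x)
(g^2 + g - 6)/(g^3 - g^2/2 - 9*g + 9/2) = 2*(g - 2)/(2*g^2 - 7*g + 3)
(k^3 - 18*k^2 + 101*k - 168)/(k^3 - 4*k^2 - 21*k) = (k^2 - 11*k + 24)/(k*(k + 3))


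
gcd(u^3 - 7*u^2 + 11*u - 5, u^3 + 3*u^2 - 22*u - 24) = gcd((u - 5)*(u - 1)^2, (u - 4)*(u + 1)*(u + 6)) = 1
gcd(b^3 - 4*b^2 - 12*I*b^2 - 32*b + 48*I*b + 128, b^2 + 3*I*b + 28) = b - 4*I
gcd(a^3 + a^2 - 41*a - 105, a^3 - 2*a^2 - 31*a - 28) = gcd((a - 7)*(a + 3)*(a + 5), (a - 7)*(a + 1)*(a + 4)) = a - 7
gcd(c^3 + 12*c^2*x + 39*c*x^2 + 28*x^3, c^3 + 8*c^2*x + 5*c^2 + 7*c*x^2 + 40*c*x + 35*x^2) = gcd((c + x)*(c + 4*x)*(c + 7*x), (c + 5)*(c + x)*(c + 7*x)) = c^2 + 8*c*x + 7*x^2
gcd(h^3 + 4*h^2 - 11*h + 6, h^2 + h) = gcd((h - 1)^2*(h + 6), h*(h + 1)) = 1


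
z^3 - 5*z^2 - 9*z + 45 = (z - 5)*(z - 3)*(z + 3)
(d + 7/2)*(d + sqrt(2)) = d^2 + sqrt(2)*d + 7*d/2 + 7*sqrt(2)/2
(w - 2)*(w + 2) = w^2 - 4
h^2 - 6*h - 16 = (h - 8)*(h + 2)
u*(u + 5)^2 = u^3 + 10*u^2 + 25*u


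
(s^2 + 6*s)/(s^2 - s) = (s + 6)/(s - 1)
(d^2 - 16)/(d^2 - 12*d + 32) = (d + 4)/(d - 8)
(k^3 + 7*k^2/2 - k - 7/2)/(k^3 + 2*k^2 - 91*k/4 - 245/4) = 2*(k^2 - 1)/(2*k^2 - 3*k - 35)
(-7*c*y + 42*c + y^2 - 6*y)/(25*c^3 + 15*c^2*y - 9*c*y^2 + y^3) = (-7*c*y + 42*c + y^2 - 6*y)/(25*c^3 + 15*c^2*y - 9*c*y^2 + y^3)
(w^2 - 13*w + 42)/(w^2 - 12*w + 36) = (w - 7)/(w - 6)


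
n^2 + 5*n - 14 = (n - 2)*(n + 7)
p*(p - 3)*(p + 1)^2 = p^4 - p^3 - 5*p^2 - 3*p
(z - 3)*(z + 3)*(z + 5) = z^3 + 5*z^2 - 9*z - 45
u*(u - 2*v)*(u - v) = u^3 - 3*u^2*v + 2*u*v^2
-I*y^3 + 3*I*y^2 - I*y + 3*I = (y - 3)*(y - I)*(-I*y + 1)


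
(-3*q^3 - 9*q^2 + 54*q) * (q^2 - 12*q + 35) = -3*q^5 + 27*q^4 + 57*q^3 - 963*q^2 + 1890*q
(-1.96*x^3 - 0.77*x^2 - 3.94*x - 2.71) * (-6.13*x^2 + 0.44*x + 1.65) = 12.0148*x^5 + 3.8577*x^4 + 20.5794*x^3 + 13.6082*x^2 - 7.6934*x - 4.4715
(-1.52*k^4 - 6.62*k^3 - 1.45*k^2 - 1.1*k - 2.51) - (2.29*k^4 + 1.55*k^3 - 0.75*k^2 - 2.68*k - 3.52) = -3.81*k^4 - 8.17*k^3 - 0.7*k^2 + 1.58*k + 1.01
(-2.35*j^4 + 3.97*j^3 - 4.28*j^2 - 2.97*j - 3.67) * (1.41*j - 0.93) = -3.3135*j^5 + 7.7832*j^4 - 9.7269*j^3 - 0.2073*j^2 - 2.4126*j + 3.4131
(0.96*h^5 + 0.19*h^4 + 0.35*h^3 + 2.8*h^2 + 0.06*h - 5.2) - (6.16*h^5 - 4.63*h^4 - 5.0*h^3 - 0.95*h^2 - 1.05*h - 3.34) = -5.2*h^5 + 4.82*h^4 + 5.35*h^3 + 3.75*h^2 + 1.11*h - 1.86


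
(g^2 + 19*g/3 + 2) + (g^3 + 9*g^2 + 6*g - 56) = g^3 + 10*g^2 + 37*g/3 - 54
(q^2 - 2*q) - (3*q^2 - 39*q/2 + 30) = -2*q^2 + 35*q/2 - 30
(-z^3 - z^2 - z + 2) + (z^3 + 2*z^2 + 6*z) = z^2 + 5*z + 2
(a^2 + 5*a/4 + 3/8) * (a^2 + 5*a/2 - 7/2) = a^4 + 15*a^3/4 - 55*a/16 - 21/16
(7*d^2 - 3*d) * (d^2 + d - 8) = 7*d^4 + 4*d^3 - 59*d^2 + 24*d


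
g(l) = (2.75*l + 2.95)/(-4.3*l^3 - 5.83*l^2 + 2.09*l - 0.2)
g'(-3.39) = -0.05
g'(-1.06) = -0.72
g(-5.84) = -0.02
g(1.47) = -0.30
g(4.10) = -0.04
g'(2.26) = 0.11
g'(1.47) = 0.43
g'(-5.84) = -0.01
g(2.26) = -0.12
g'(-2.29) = -0.33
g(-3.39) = -0.07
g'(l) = (2.75*l + 2.95)*(12.9*l^2 + 11.66*l - 2.09)/(-4.3*l^3 - 5.83*l^2 + 2.09*l - 0.2)^2 + 2.75/(-4.3*l^3 - 5.83*l^2 + 2.09*l - 0.2) = (23.65*l^3 + 54.0875*l^2 + 34.397*l - 6.7155)/(18.49*l^6 + 50.138*l^5 + 16.0149*l^4 - 22.6494*l^3 + 6.7001*l^2 - 0.836*l + 0.04)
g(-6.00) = -0.02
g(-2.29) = -0.21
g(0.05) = -27.91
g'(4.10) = 0.02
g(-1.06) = -0.01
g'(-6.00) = -0.01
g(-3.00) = -0.09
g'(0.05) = -397.01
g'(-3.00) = -0.08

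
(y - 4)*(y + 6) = y^2 + 2*y - 24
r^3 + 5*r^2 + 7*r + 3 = (r + 1)^2*(r + 3)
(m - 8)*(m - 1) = m^2 - 9*m + 8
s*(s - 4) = s^2 - 4*s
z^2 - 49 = (z - 7)*(z + 7)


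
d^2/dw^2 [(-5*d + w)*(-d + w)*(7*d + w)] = 2*d + 6*w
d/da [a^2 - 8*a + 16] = 2*a - 8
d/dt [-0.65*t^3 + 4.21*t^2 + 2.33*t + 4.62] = -1.95*t^2 + 8.42*t + 2.33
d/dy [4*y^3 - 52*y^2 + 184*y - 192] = 12*y^2 - 104*y + 184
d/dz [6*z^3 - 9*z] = 18*z^2 - 9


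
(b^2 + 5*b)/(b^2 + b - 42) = b*(b + 5)/(b^2 + b - 42)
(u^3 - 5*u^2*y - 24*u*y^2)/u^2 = u - 5*y - 24*y^2/u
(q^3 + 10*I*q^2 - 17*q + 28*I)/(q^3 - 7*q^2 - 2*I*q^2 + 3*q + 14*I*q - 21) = (q^3 + 10*I*q^2 - 17*q + 28*I)/(q^3 - q^2*(7 + 2*I) + q*(3 + 14*I) - 21)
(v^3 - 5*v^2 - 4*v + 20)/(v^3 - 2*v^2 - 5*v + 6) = (v^2 - 7*v + 10)/(v^2 - 4*v + 3)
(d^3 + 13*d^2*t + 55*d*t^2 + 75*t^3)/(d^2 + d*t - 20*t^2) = (-d^2 - 8*d*t - 15*t^2)/(-d + 4*t)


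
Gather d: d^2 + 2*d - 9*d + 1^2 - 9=d^2 - 7*d - 8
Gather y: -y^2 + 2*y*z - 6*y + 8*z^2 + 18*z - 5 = -y^2 + y*(2*z - 6) + 8*z^2 + 18*z - 5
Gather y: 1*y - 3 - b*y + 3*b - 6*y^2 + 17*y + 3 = 3*b - 6*y^2 + y*(18 - b)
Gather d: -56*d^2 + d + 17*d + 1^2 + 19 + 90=-56*d^2 + 18*d + 110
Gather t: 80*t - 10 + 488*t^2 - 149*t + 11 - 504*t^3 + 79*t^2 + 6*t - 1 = -504*t^3 + 567*t^2 - 63*t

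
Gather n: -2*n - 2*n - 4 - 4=-4*n - 8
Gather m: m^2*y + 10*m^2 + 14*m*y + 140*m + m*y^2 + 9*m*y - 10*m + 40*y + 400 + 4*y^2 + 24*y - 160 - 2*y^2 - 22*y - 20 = m^2*(y + 10) + m*(y^2 + 23*y + 130) + 2*y^2 + 42*y + 220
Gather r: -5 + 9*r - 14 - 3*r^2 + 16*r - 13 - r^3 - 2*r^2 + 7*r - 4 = -r^3 - 5*r^2 + 32*r - 36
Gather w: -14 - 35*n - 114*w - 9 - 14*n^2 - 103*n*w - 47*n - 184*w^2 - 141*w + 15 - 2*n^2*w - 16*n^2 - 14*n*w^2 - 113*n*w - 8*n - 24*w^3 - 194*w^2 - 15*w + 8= -30*n^2 - 90*n - 24*w^3 + w^2*(-14*n - 378) + w*(-2*n^2 - 216*n - 270)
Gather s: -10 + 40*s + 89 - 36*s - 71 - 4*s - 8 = 0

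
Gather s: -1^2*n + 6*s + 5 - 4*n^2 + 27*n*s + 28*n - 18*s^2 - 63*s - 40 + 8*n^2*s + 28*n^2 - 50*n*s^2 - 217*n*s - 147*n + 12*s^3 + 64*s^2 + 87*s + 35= 24*n^2 - 120*n + 12*s^3 + s^2*(46 - 50*n) + s*(8*n^2 - 190*n + 30)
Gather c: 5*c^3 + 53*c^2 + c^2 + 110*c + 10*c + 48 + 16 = 5*c^3 + 54*c^2 + 120*c + 64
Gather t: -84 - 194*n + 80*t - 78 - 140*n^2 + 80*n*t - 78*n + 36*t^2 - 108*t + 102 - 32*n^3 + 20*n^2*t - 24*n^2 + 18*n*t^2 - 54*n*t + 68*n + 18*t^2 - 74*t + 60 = -32*n^3 - 164*n^2 - 204*n + t^2*(18*n + 54) + t*(20*n^2 + 26*n - 102)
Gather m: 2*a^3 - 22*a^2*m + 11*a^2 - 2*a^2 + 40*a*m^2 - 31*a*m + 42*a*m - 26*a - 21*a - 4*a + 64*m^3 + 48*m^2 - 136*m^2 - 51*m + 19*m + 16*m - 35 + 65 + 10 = 2*a^3 + 9*a^2 - 51*a + 64*m^3 + m^2*(40*a - 88) + m*(-22*a^2 + 11*a - 16) + 40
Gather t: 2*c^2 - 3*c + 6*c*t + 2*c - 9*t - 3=2*c^2 - c + t*(6*c - 9) - 3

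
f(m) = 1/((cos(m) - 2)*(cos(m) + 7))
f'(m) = sin(m)/((cos(m) - 2)*(cos(m) + 7)^2) + sin(m)/((cos(m) - 2)^2*(cos(m) + 7))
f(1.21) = -0.08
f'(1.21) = 0.04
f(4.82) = -0.07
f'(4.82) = -0.03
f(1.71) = -0.07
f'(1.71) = 0.02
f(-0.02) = -0.12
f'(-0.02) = -0.00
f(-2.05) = -0.06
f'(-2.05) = -0.01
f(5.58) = -0.10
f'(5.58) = -0.05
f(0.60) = -0.11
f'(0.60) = 0.04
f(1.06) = -0.09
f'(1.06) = 0.04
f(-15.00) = -0.06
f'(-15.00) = -0.00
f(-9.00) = -0.06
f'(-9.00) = 0.00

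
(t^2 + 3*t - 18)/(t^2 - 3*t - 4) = (-t^2 - 3*t + 18)/(-t^2 + 3*t + 4)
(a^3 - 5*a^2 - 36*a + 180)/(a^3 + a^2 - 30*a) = (a - 6)/a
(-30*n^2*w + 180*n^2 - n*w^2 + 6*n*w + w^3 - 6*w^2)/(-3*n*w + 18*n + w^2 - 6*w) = (-30*n^2 - n*w + w^2)/(-3*n + w)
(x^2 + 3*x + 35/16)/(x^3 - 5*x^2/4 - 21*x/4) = (x + 5/4)/(x*(x - 3))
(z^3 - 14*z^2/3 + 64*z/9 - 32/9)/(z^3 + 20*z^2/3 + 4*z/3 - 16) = (3*z^2 - 10*z + 8)/(3*(z^2 + 8*z + 12))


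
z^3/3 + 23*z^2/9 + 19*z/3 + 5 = (z/3 + 1)*(z + 5/3)*(z + 3)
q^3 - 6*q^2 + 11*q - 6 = (q - 3)*(q - 2)*(q - 1)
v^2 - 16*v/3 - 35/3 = (v - 7)*(v + 5/3)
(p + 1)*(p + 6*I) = p^2 + p + 6*I*p + 6*I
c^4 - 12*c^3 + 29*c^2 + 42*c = c*(c - 7)*(c - 6)*(c + 1)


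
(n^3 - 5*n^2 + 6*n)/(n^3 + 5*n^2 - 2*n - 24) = n*(n - 3)/(n^2 + 7*n + 12)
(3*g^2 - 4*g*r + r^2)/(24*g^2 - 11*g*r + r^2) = (-g + r)/(-8*g + r)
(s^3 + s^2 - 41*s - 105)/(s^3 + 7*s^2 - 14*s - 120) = (s^2 - 4*s - 21)/(s^2 + 2*s - 24)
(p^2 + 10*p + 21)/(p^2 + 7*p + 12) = (p + 7)/(p + 4)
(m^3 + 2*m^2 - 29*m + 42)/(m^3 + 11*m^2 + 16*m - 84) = (m - 3)/(m + 6)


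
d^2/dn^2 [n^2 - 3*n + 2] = 2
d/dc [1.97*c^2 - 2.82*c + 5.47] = 3.94*c - 2.82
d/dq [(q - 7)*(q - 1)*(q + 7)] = 3*q^2 - 2*q - 49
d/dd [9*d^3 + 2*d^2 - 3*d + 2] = 27*d^2 + 4*d - 3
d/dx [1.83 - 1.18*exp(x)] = -1.18*exp(x)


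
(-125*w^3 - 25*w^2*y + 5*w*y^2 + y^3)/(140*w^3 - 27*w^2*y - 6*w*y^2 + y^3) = (-25*w^2 + y^2)/(28*w^2 - 11*w*y + y^2)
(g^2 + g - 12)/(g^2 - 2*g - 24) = (g - 3)/(g - 6)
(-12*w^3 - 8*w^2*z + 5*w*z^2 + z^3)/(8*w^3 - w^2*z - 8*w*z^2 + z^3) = (-12*w^2 + 4*w*z + z^2)/(8*w^2 - 9*w*z + z^2)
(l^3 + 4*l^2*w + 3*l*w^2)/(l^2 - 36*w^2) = l*(l^2 + 4*l*w + 3*w^2)/(l^2 - 36*w^2)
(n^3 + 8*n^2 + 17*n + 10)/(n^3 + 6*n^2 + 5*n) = (n + 2)/n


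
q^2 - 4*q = q*(q - 4)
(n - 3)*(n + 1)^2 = n^3 - n^2 - 5*n - 3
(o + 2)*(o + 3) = o^2 + 5*o + 6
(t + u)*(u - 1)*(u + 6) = t*u^2 + 5*t*u - 6*t + u^3 + 5*u^2 - 6*u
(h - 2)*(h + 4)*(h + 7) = h^3 + 9*h^2 + 6*h - 56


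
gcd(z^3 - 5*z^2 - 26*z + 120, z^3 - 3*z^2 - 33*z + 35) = z + 5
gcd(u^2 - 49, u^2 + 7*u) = u + 7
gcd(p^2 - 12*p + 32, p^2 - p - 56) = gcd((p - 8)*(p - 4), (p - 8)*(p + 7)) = p - 8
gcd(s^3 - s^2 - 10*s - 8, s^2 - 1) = s + 1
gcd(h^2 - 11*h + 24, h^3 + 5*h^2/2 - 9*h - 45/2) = h - 3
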